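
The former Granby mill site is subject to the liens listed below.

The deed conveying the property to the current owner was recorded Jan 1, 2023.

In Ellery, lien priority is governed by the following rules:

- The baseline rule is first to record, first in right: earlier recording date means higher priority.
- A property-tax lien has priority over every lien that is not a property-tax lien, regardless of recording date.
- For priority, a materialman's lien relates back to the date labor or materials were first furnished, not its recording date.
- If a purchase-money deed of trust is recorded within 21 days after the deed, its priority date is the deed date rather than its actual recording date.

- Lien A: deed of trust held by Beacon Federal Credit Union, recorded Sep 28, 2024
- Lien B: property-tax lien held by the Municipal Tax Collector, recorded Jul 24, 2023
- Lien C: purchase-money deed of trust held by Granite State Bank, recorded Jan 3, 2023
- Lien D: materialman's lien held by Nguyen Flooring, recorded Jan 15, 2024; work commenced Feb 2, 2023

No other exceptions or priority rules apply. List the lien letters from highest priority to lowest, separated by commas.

B, C, D, A

Effective dates: C relates back to the deed date Jan 1, 2023; D is treated as recorded Feb 2, 2023, the work-commencement date.
B is a property-tax lien and takes priority over every other lien.
Remaining liens by effective date: C (Jan 1, 2023), D (Feb 2, 2023), A (Sep 28, 2024).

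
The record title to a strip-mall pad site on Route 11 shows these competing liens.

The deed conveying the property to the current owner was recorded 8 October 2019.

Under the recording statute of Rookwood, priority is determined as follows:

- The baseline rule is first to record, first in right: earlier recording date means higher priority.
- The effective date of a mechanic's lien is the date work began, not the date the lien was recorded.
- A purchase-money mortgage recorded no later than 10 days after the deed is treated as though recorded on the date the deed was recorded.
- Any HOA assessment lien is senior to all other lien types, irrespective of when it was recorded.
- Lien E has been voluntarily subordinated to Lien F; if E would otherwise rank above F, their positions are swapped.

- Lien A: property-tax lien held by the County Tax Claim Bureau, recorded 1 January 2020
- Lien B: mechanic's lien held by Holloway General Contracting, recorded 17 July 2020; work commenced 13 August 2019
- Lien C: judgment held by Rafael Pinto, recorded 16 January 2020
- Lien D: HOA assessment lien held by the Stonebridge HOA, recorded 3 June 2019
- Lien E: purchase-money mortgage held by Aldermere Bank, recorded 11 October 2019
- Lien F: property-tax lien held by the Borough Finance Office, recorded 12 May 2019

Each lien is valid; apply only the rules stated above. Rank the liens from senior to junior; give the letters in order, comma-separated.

Effective dates after the stated exceptions: B is treated as recorded 13 August 2019, the work-commencement date; E was recorded within the 10-day window, so its effective date is the deed date 8 October 2019.
As an HOA assessment lien, D is senior to every other lien.
The other liens, earliest effective date first: F (12 May 2019), B (13 August 2019), E (8 October 2019), A (1 January 2020), C (16 January 2020).
E is already junior to F, so the subordination agreement changes nothing.

D, F, B, E, A, C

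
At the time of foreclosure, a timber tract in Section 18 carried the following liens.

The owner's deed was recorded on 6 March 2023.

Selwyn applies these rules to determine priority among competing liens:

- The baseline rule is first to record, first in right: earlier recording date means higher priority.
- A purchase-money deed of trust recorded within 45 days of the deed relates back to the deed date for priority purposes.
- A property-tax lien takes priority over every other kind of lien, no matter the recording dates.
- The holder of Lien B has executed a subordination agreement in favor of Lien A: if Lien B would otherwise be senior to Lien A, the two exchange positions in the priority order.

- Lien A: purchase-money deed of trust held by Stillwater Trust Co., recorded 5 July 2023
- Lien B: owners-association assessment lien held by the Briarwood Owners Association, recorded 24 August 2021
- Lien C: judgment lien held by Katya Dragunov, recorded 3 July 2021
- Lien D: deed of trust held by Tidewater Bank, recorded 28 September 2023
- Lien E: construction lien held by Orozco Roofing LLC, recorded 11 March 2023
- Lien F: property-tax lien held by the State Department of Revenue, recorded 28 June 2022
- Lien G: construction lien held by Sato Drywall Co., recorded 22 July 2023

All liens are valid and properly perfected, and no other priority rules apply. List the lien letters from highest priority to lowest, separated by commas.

F, C, A, E, B, G, D

Adjusting effective dates: A missed the 45-day window (121 days after the deed), so its recording date stands.
F, as a property-tax lien, has superpriority and ranks first.
Remaining liens by effective date: C (3 July 2021), B (24 August 2021), E (11 March 2023), A (5 July 2023), G (22 July 2023), D (28 September 2023).
B is senior to A before the subordination, so the two trade places.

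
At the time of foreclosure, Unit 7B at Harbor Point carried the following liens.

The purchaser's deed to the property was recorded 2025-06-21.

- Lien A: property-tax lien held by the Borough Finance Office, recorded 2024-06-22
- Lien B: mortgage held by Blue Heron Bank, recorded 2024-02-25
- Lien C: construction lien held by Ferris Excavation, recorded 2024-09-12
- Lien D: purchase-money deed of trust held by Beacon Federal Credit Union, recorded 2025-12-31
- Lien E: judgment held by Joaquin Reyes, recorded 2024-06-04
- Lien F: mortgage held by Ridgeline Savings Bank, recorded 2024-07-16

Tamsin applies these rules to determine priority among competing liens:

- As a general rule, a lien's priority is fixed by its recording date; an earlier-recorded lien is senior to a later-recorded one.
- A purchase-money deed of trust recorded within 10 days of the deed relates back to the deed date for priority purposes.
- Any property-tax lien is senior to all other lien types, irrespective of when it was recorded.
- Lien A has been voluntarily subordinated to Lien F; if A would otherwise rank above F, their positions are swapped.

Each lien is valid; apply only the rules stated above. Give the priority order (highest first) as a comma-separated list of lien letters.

F, B, E, A, C, D

Effective dates: D missed the 10-day window (193 days after the deed), so its recording date stands.
A is a property-tax lien, so it outranks all other liens regardless of date.
Ordering the rest by effective date: B (2024-02-25), E (2024-06-04), F (2024-07-16), C (2024-09-12), D (2025-12-31).
A is senior to F before the subordination, so the two trade places.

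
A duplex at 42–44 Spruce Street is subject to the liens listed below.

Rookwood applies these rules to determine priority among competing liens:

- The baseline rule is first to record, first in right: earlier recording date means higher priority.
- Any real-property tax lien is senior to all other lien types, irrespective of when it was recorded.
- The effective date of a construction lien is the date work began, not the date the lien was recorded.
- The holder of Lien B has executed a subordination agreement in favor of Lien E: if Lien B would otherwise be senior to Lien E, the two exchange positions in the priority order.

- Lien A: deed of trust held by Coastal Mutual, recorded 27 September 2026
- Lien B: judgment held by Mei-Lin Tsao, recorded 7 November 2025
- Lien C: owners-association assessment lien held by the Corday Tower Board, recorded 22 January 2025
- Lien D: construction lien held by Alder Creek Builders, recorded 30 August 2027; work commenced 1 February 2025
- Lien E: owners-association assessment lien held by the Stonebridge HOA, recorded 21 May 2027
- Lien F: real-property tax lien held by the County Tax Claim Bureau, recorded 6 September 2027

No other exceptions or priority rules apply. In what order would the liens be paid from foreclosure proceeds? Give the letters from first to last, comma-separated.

F, C, D, E, A, B

First, effective dates: D is treated as recorded 1 February 2025, the work-commencement date.
F is a real-property tax lien, so it outranks all other liens regardless of date.
Among the remaining liens, by effective date: C (22 January 2025), D (1 February 2025), B (7 November 2025), A (27 September 2026), E (21 May 2027).
The subordination applies — B was senior to E — so B and E swap.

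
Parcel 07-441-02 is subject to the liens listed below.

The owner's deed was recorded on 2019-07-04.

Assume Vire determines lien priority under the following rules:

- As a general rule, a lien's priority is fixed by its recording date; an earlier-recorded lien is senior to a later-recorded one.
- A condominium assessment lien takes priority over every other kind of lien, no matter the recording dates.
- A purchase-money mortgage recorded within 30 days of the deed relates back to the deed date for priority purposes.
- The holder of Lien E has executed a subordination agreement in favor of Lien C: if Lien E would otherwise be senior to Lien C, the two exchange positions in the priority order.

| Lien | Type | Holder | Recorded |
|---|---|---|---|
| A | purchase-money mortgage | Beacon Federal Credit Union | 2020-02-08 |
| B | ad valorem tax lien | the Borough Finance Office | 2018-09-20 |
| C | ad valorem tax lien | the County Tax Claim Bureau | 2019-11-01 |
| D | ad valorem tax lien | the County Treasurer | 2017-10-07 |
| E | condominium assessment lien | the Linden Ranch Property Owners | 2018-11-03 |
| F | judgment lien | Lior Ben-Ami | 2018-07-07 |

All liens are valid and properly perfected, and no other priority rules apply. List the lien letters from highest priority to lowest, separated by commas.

Effective dates after the stated exceptions: A missed the 30-day window (219 days after the deed), so its recording date stands.
E is a condominium assessment lien, so it outranks all other liens regardless of date.
The other liens, earliest effective date first: D (2017-10-07), F (2018-07-07), B (2018-09-20), C (2019-11-01), A (2020-02-08).
Because E would otherwise rank above C, the subordination swaps them.

C, D, F, B, E, A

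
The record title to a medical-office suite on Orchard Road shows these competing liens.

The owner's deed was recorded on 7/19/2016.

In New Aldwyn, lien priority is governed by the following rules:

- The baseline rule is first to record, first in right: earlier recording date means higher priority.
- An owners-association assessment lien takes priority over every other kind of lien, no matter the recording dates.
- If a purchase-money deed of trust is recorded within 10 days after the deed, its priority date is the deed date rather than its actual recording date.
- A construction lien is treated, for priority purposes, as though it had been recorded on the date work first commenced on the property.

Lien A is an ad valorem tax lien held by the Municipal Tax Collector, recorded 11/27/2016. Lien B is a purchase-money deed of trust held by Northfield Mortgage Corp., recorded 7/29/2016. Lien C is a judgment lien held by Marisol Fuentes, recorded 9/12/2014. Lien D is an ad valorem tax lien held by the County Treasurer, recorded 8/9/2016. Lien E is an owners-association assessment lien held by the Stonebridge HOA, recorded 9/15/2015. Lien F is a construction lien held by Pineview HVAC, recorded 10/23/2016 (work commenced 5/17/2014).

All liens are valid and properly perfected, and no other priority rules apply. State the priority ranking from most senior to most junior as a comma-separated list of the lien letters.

E, F, C, B, D, A

First, effective dates: B's effective date is the deed date, 7/19/2016; F is treated as recorded 5/17/2014, the work-commencement date.
E, as an owners-association assessment lien, has superpriority and ranks first.
Ordering the rest by effective date: F (5/17/2014), C (9/12/2014), B (7/19/2016), D (8/9/2016), A (11/27/2016).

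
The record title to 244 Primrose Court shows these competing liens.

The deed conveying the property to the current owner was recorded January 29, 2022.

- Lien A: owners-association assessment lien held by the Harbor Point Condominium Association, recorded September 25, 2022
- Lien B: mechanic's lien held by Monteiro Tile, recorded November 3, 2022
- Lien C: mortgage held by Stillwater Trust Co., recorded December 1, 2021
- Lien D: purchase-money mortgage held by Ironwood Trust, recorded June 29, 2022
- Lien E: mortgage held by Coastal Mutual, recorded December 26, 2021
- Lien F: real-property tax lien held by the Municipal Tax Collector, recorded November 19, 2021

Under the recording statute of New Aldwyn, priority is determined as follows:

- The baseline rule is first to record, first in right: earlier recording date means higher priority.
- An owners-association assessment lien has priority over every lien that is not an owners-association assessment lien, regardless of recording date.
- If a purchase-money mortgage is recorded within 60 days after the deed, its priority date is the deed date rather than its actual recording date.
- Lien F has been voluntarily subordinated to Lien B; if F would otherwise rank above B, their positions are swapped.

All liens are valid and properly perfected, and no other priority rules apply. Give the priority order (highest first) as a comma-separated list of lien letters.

A, B, C, E, D, F

Effective dates after the stated exceptions: D was recorded 151 days after the deed — beyond 60 days — so no relation-back applies.
As an owners-association assessment lien, A is senior to every other lien.
Ordering the rest by effective date: F (November 19, 2021), C (December 1, 2021), E (December 26, 2021), D (June 29, 2022), B (November 3, 2022).
F would otherwise be senior to B, so under the subordination agreement F and B exchange positions.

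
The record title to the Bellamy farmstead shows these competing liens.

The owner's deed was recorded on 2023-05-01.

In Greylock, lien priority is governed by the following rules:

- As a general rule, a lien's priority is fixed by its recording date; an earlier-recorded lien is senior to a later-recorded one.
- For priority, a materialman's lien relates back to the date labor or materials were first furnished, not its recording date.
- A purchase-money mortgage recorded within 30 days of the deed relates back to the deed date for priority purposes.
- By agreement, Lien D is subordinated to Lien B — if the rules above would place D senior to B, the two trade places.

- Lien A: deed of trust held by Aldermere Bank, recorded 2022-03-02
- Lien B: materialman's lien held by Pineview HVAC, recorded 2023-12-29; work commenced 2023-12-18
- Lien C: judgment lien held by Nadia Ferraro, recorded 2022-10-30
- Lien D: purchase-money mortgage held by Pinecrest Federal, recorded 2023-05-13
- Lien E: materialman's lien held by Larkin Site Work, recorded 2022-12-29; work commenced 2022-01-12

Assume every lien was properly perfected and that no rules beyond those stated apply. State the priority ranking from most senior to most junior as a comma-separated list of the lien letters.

First, effective dates: B relates back to 2023-12-18 (work commenced); D relates back to the deed date 2023-05-01; E's effective date is 2022-01-12, when work began.
By effective date: E (2022-01-12), A (2022-03-02), C (2022-10-30), D (2023-05-01), B (2023-12-18).
D would otherwise be senior to B, so under the subordination agreement D and B exchange positions.

E, A, C, B, D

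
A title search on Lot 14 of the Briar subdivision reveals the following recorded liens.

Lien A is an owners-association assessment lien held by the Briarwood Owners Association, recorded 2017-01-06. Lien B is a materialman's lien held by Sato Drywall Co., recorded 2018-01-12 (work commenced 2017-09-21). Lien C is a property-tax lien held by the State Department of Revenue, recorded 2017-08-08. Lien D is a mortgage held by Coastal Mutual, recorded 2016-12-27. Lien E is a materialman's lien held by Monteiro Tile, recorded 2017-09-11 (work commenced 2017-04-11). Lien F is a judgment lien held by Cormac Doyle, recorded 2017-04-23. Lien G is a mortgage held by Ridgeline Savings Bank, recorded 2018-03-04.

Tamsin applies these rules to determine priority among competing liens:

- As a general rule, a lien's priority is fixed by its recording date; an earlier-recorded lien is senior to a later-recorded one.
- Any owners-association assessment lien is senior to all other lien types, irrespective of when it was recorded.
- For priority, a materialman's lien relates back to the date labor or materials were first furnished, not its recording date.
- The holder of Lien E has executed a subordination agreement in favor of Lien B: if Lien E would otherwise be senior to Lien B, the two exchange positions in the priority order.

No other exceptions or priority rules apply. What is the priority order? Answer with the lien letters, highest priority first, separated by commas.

Effective dates: B is treated as recorded 2017-09-21, the work-commencement date; E's effective date is 2017-04-11, when work began.
As an owners-association assessment lien, A is senior to every other lien.
Among the remaining liens, by effective date: D (2016-12-27), E (2017-04-11), F (2017-04-23), C (2017-08-08), B (2017-09-21), G (2018-03-04).
E would otherwise be senior to B, so under the subordination agreement E and B exchange positions.

A, D, B, F, C, E, G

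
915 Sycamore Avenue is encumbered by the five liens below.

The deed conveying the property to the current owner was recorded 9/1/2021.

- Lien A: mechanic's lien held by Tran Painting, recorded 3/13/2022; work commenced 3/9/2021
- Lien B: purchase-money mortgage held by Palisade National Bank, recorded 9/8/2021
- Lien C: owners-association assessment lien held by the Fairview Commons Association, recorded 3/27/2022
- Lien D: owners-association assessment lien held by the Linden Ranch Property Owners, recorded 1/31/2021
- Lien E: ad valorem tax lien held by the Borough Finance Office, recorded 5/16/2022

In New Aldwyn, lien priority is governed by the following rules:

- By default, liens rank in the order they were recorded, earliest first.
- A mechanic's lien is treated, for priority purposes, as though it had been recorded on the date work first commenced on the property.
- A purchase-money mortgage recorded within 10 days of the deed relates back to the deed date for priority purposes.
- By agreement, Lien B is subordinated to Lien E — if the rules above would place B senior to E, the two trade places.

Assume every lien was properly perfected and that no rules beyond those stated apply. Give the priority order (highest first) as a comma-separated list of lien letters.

First, effective dates: A relates back to 3/9/2021 (work commenced); B relates back to the deed date 9/1/2021.
Sorted by effective date: D (1/31/2021), A (3/9/2021), B (9/1/2021), C (3/27/2022), E (5/16/2022).
B would otherwise be senior to E, so under the subordination agreement B and E exchange positions.

D, A, E, C, B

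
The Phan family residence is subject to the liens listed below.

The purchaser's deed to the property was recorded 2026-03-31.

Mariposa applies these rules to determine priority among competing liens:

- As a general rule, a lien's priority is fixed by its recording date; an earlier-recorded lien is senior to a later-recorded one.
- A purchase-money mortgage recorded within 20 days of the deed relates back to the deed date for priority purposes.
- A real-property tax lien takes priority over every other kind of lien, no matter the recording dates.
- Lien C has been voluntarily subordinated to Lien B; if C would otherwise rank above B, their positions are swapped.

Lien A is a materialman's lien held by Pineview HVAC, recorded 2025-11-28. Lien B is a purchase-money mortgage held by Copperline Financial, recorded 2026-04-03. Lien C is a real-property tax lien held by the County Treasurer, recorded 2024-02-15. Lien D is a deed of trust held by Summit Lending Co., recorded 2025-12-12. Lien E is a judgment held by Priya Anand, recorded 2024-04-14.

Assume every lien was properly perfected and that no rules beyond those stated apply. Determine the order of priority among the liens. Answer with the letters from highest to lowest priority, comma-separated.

B, E, A, D, C

Effective dates: B was recorded within the 20-day window, so its effective date is the deed date 2026-03-31.
C is a real-property tax lien and takes priority over every other lien.
Remaining liens by effective date: E (2024-04-14), A (2025-11-28), D (2025-12-12), B (2026-03-31).
The subordination applies — C was senior to B — so C and B swap.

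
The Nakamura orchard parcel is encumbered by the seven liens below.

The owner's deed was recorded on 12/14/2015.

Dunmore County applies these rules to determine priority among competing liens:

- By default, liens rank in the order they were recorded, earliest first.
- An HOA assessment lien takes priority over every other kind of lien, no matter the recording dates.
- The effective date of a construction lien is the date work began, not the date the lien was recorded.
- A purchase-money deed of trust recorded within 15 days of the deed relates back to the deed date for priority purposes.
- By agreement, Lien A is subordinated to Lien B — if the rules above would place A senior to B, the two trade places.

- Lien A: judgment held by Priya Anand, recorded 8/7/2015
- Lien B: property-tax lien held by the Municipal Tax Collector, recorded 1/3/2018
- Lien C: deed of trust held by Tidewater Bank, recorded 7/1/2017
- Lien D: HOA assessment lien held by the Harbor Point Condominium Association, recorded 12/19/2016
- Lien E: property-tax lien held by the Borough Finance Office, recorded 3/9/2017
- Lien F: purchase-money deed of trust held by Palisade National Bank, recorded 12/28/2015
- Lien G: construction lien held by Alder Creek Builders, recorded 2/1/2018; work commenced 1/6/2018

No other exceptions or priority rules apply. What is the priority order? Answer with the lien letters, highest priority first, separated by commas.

D, B, F, E, C, A, G

Effective dates: F was recorded within the 15-day window, so its effective date is the deed date 12/14/2015; G is treated as recorded 1/6/2018, the work-commencement date.
D is an HOA assessment lien, so it outranks all other liens regardless of date.
Remaining liens by effective date: A (8/7/2015), F (12/14/2015), E (3/9/2017), C (7/1/2017), B (1/3/2018), G (1/6/2018).
Because A would otherwise rank above B, the subordination swaps them.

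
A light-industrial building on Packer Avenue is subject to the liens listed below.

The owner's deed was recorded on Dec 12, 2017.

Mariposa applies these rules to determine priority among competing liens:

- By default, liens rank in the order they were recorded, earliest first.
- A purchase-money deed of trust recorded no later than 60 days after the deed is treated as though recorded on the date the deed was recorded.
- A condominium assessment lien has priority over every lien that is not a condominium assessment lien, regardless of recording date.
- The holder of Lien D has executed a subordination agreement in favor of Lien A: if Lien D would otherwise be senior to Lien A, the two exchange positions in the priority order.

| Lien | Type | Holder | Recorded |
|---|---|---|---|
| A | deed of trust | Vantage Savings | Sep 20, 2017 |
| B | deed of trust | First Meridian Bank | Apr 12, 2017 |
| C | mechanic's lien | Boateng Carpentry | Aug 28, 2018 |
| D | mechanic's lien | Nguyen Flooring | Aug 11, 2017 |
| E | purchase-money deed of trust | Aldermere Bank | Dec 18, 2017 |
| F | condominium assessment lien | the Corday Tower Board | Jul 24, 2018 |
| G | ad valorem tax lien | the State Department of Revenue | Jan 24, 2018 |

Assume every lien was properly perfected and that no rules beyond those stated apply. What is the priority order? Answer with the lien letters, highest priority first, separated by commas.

F, B, A, D, E, G, C

Adjusting effective dates: E relates back to the deed date Dec 12, 2017.
F is a condominium assessment lien, so it outranks all other liens regardless of date.
Ordering the rest by effective date: B (Apr 12, 2017), D (Aug 11, 2017), A (Sep 20, 2017), E (Dec 12, 2017), G (Jan 24, 2018), C (Aug 28, 2018).
The subordination applies — D was senior to A — so D and A swap.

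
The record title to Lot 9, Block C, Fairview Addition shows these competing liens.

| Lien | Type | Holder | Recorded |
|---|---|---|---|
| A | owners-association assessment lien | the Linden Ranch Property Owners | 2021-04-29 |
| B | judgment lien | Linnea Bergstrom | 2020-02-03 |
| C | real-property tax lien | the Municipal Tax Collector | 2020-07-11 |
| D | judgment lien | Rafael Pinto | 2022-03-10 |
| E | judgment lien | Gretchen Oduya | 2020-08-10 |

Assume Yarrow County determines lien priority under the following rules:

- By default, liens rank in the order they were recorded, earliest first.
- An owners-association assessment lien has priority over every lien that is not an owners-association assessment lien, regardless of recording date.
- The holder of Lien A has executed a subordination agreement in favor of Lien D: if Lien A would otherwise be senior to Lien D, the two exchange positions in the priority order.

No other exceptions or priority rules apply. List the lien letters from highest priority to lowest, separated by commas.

As an owners-association assessment lien, A is senior to every other lien.
The other liens, earliest effective date first: B (2020-02-03), C (2020-07-11), E (2020-08-10), D (2022-03-10).
A is senior to D before the subordination, so the two trade places.

D, B, C, E, A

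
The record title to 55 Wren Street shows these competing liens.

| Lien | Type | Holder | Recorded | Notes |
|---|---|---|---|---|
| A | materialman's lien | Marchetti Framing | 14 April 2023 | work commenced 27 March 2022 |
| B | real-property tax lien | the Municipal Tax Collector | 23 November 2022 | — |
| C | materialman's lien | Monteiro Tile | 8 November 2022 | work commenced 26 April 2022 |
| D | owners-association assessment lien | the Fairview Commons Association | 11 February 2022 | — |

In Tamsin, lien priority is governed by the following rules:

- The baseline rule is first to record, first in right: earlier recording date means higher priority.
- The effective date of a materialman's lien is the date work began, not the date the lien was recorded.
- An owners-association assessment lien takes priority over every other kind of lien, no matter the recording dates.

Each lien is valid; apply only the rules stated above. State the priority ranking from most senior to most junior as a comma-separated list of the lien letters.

D, A, C, B

Adjusting effective dates: A's effective date is 27 March 2022, when work began; C's effective date is 26 April 2022, when work began.
As an owners-association assessment lien, D is senior to every other lien.
Remaining liens by effective date: A (27 March 2022), C (26 April 2022), B (23 November 2022).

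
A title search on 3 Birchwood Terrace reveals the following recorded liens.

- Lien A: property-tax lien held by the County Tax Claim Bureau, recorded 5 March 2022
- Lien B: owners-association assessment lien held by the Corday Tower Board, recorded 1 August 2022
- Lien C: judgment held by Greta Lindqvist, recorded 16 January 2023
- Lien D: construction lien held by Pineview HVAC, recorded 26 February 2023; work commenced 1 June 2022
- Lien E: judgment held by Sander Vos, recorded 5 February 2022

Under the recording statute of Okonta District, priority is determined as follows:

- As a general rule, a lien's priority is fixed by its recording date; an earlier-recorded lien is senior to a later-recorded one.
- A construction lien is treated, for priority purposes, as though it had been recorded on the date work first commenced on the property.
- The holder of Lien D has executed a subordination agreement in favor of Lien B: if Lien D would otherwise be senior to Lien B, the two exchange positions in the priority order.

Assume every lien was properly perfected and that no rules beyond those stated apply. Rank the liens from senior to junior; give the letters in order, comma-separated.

Effective dates after the stated exceptions: D is treated as recorded 1 June 2022, the work-commencement date.
By effective date: E (5 February 2022), A (5 March 2022), D (1 June 2022), B (1 August 2022), C (16 January 2023).
D would otherwise be senior to B, so under the subordination agreement D and B exchange positions.

E, A, B, D, C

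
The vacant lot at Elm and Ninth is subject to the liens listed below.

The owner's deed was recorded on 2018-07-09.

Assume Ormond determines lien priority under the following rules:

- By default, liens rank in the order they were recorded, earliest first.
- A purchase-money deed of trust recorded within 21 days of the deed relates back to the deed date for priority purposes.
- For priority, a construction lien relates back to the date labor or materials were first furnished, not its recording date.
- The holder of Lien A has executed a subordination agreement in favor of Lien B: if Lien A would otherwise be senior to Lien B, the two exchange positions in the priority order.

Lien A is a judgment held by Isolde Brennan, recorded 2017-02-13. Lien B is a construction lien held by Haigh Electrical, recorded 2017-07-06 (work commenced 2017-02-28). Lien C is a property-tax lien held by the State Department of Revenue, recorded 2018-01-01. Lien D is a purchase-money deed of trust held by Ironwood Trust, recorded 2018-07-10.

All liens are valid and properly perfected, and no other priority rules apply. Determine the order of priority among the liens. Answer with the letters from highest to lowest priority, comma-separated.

B, A, C, D

Adjusting effective dates: B relates back to 2017-02-28 (work commenced); D relates back to the deed date 2018-07-09.
Ordering by effective date: A (2017-02-13), B (2017-02-28), C (2018-01-01), D (2018-07-09).
Because A would otherwise rank above B, the subordination swaps them.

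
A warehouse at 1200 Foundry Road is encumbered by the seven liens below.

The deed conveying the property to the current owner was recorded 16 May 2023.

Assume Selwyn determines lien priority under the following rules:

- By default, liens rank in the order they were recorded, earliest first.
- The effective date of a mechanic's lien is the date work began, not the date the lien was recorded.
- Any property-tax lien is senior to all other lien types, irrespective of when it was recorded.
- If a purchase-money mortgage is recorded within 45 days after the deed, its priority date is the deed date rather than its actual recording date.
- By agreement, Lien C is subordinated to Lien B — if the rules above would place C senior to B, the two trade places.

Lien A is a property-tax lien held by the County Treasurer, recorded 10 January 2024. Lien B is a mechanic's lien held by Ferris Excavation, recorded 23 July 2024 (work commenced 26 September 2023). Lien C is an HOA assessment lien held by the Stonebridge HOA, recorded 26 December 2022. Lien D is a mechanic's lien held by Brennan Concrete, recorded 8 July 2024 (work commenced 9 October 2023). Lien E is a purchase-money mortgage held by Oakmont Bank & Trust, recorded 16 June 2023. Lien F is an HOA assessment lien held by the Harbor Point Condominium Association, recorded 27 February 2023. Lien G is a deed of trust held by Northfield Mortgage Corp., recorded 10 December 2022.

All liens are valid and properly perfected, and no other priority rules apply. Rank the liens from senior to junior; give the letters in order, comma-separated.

Effective dates after the stated exceptions: B's effective date is 26 September 2023, when work began; D is treated as recorded 9 October 2023, the work-commencement date; E was recorded within the 45-day window, so its effective date is the deed date 16 May 2023.
As a property-tax lien, A is senior to every other lien.
Remaining liens by effective date: G (10 December 2022), C (26 December 2022), F (27 February 2023), E (16 May 2023), B (26 September 2023), D (9 October 2023).
C is senior to B before the subordination, so the two trade places.

A, G, B, F, E, C, D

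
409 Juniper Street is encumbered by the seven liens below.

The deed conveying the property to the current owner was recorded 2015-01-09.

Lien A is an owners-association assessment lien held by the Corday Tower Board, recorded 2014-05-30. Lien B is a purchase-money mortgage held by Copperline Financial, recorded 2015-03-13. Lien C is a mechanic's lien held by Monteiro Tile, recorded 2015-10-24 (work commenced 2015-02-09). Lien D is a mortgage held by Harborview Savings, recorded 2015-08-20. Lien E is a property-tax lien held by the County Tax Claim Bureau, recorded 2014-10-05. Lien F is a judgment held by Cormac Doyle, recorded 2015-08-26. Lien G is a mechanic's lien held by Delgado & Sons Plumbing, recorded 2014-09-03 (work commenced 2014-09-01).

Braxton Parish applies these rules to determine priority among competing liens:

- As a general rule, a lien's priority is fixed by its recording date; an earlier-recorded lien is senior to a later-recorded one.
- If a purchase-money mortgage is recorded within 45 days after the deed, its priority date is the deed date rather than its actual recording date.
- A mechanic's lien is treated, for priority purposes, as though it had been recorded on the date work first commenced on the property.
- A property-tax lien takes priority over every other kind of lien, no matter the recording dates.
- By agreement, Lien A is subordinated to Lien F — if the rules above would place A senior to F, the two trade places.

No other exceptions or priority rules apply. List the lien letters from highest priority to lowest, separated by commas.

Effective dates after the stated exceptions: B was recorded 63 days after the deed — beyond 45 days — so no relation-back applies; C's effective date is 2015-02-09, when work began; G relates back to 2014-09-01 (work commenced).
E, as a property-tax lien, has superpriority and ranks first.
Among the remaining liens, by effective date: A (2014-05-30), G (2014-09-01), C (2015-02-09), B (2015-03-13), D (2015-08-20), F (2015-08-26).
A is senior to F before the subordination, so the two trade places.

E, F, G, C, B, D, A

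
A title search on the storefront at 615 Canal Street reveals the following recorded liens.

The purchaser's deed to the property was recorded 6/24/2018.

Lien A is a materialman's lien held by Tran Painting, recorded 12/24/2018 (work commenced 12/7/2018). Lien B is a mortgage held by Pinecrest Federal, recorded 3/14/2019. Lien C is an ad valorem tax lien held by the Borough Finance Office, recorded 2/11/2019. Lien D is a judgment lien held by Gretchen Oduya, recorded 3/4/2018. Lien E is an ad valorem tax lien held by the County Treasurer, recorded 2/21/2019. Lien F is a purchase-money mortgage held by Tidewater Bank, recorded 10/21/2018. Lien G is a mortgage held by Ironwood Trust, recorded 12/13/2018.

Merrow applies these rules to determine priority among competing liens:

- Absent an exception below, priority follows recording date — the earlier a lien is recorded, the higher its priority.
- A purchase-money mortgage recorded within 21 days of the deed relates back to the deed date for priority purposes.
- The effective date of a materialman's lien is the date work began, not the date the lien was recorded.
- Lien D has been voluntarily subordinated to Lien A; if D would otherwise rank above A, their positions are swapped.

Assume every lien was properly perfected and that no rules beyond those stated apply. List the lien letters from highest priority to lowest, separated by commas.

A, F, D, G, C, E, B

First, effective dates: A relates back to 12/7/2018 (work commenced); F missed the 21-day window (119 days after the deed), so its recording date stands.
Ordering by effective date: D (3/4/2018), F (10/21/2018), A (12/7/2018), G (12/13/2018), C (2/11/2019), E (2/21/2019), B (3/14/2019).
D would otherwise be senior to A, so under the subordination agreement D and A exchange positions.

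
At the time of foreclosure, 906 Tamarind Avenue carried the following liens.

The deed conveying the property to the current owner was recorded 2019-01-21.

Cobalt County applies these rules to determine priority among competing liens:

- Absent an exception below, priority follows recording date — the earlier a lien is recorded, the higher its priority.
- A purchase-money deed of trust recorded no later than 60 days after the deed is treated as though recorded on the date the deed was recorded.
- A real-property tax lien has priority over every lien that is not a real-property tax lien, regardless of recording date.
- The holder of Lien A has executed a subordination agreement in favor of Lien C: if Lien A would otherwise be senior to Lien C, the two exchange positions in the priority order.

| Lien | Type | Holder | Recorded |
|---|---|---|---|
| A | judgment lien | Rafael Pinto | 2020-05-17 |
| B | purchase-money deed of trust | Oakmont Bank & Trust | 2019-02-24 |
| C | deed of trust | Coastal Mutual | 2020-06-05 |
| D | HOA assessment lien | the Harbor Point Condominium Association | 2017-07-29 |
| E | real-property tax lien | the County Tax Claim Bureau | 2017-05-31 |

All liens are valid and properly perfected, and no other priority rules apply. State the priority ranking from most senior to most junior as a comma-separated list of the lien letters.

First, effective dates: B was recorded within the 60-day window, so its effective date is the deed date 2019-01-21.
E is a real-property tax lien, so it outranks all other liens regardless of date.
Ordering the rest by effective date: D (2017-07-29), B (2019-01-21), A (2020-05-17), C (2020-06-05).
A would otherwise be senior to C, so under the subordination agreement A and C exchange positions.

E, D, B, C, A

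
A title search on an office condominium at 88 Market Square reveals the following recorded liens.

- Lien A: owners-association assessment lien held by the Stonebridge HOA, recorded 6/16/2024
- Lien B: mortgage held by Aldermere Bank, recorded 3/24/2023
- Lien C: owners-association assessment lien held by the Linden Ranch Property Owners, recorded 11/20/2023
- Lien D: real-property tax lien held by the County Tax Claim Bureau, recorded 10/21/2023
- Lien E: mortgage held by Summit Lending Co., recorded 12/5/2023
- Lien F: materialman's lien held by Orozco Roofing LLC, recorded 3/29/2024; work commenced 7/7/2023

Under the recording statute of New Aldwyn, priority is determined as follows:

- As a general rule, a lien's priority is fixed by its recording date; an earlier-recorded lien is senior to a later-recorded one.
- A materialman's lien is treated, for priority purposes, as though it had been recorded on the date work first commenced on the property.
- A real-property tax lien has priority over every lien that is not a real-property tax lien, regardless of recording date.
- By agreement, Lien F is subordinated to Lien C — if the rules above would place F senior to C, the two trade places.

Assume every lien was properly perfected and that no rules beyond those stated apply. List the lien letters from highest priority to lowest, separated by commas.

First, effective dates: F is treated as recorded 7/7/2023, the work-commencement date.
As a real-property tax lien, D is senior to every other lien.
Among the remaining liens, by effective date: B (3/24/2023), F (7/7/2023), C (11/20/2023), E (12/5/2023), A (6/16/2024).
Because F would otherwise rank above C, the subordination swaps them.

D, B, C, F, E, A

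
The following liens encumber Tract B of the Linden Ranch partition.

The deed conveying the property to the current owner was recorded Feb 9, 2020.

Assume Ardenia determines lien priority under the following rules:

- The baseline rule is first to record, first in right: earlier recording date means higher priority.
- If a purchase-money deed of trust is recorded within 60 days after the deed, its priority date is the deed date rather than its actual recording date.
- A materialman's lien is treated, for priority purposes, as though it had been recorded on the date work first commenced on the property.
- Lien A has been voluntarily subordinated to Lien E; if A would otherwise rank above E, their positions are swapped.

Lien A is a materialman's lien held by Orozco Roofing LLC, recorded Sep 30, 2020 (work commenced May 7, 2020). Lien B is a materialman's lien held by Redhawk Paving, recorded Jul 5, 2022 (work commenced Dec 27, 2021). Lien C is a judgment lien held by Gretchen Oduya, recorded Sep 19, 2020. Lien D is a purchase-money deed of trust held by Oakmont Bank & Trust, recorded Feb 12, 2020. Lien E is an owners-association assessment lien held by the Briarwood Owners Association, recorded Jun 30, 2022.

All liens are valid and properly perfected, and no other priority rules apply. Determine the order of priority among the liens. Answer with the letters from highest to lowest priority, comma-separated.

D, E, C, B, A

Adjusting effective dates: A's effective date is May 7, 2020, when work began; B's effective date is Dec 27, 2021, when work began; D relates back to the deed date Feb 9, 2020.
Ordering by effective date: D (Feb 9, 2020), A (May 7, 2020), C (Sep 19, 2020), B (Dec 27, 2021), E (Jun 30, 2022).
The subordination applies — A was senior to E — so A and E swap.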